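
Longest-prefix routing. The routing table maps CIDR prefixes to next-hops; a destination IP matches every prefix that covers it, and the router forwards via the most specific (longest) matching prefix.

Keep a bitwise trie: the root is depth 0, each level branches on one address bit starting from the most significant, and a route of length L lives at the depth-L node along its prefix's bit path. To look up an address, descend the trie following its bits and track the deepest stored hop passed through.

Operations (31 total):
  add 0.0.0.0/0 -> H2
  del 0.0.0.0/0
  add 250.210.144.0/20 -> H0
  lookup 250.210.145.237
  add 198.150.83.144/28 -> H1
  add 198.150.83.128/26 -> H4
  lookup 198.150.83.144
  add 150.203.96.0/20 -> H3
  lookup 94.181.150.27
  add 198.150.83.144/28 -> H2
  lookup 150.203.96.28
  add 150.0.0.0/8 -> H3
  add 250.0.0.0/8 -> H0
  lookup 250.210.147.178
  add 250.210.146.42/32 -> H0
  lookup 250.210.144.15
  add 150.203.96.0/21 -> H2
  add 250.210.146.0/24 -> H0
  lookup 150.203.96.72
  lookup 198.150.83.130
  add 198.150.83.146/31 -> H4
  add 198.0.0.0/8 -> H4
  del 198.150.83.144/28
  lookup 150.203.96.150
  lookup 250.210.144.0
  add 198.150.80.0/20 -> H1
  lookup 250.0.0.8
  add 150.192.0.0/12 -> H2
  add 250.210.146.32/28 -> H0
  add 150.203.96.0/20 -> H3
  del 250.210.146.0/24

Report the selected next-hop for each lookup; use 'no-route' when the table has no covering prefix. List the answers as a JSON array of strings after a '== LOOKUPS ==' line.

Trace:
  add 0.0.0.0/0 -> H2 at depth 0
  del 0.0.0.0/0 (clear depth 0)
  add 250.210.144.0/20 -> H0 at depth 20
  lookup 250.210.145.237: bits 11111010110100101001 walk d0:-→d1:-→d2:-→d3:-→d4:-→d5:-→d6:-→d7:-→d8:-→d9:-→d10:-→d11:-→d12:-→d13:-→d14:-→d15:-→d16:-→d17:-→d18:-→d19:-→d20:H0 -> H0
  add 198.150.83.144/28 -> H1 at depth 28
  add 198.150.83.128/26 -> H4 at depth 26
  lookup 198.150.83.144: bits 1100011010010110010100111001 walk d0:-→d1:-→d2:-→d3:-→d4:-→d5:-→d6:-→d7:-→d8:-→d9:-→d10:-→d11:-→d12:-→d13:-→d14:-→d15:-→d16:-→d17:-→d18:-→d19:-→d20:-→d21:-→d22:-→d23:-→d24:-→d25:-→d26:H4→d27:-→d28:H1 -> H1
  add 150.203.96.0/20 -> H3 at depth 20
  lookup 94.181.150.27: bits ε walk d0:- -> no-route
  add 198.150.83.144/28 -> H2 at depth 28
  lookup 150.203.96.28: bits 10010110110010110110 walk d0:-→d1:-→d2:-→d3:-→d4:-→d5:-→d6:-→d7:-→d8:-→d9:-→d10:-→d11:-→d12:-→d13:-→d14:-→d15:-→d16:-→d17:-→d18:-→d19:-→d20:H3 -> H3
  add 150.0.0.0/8 -> H3 at depth 8
  add 250.0.0.0/8 -> H0 at depth 8
  lookup 250.210.147.178: bits 11111010110100101001 walk d0:-→d1:-→d2:-→d3:-→d4:-→d5:-→d6:-→d7:-→d8:H0→d9:-→d10:-→d11:-→d12:-→d13:-→d14:-→d15:-→d16:-→d17:-→d18:-→d19:-→d20:H0 -> H0
  add 250.210.146.42/32 -> H0 at depth 32
  lookup 250.210.144.15: bits 1111101011010010100100 walk d0:-→d1:-→d2:-→d3:-→d4:-→d5:-→d6:-→d7:-→d8:H0→d9:-→d10:-→d11:-→d12:-→d13:-→d14:-→d15:-→d16:-→d17:-→d18:-→d19:-→d20:H0→d21:-→d22:- -> H0
  add 150.203.96.0/21 -> H2 at depth 21
  add 250.210.146.0/24 -> H0 at depth 24
  lookup 150.203.96.72: bits 100101101100101101100 walk d0:-→d1:-→d2:-→d3:-→d4:-→d5:-→d6:-→d7:-→d8:H3→d9:-→d10:-→d11:-→d12:-→d13:-→d14:-→d15:-→d16:-→d17:-→d18:-→d19:-→d20:H3→d21:H2 -> H2
  lookup 198.150.83.130: bits 110001101001011001010011100 walk d0:-→d1:-→d2:-→d3:-→d4:-→d5:-→d6:-→d7:-→d8:-→d9:-→d10:-→d11:-→d12:-→d13:-→d14:-→d15:-→d16:-→d17:-→d18:-→d19:-→d20:-→d21:-→d22:-→d23:-→d24:-→d25:-→d26:H4→d27:- -> H4
  add 198.150.83.146/31 -> H4 at depth 31
  add 198.0.0.0/8 -> H4 at depth 8
  del 198.150.83.144/28 (clear depth 28)
  lookup 150.203.96.150: bits 100101101100101101100 walk d0:-→d1:-→d2:-→d3:-→d4:-→d5:-→d6:-→d7:-→d8:H3→d9:-→d10:-→d11:-→d12:-→d13:-→d14:-→d15:-→d16:-→d17:-→d18:-→d19:-→d20:H3→d21:H2 -> H2
  lookup 250.210.144.0: bits 1111101011010010100100 walk d0:-→d1:-→d2:-→d3:-→d4:-→d5:-→d6:-→d7:-→d8:H0→d9:-→d10:-→d11:-→d12:-→d13:-→d14:-→d15:-→d16:-→d17:-→d18:-→d19:-→d20:H0→d21:-→d22:- -> H0
  add 198.150.80.0/20 -> H1 at depth 20
  lookup 250.0.0.8: bits 11111010 walk d0:-→d1:-→d2:-→d3:-→d4:-→d5:-→d6:-→d7:-→d8:H0 -> H0
  add 150.192.0.0/12 -> H2 at depth 12
  add 250.210.146.32/28 -> H0 at depth 28
  add 150.203.96.0/20 -> H3 at depth 20
  del 250.210.146.0/24 (clear depth 24)

== LOOKUPS ==
["H0","H1","no-route","H3","H0","H0","H2","H4","H2","H0","H0"]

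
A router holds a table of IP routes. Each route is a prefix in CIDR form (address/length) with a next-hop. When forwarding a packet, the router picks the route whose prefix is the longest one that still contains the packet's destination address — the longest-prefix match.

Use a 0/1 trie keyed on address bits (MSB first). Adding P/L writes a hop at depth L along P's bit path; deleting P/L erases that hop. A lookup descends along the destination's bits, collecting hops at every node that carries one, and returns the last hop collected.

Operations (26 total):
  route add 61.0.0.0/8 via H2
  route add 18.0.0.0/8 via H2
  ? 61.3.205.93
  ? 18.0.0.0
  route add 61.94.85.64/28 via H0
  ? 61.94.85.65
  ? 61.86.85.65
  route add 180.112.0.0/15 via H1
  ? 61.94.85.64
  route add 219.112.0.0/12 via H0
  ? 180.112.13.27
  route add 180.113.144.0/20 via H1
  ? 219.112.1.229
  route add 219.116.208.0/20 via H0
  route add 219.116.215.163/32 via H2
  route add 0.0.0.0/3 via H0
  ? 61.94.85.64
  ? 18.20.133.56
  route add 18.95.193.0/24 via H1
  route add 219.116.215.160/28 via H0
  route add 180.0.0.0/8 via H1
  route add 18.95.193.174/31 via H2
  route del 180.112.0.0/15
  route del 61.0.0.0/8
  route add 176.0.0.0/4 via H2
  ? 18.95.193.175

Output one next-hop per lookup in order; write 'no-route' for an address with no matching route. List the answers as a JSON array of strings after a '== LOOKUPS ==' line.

Process each operation:
  + 61.0.0.0/8 (H2) depth=8
  + 18.0.0.0/8 (H2) depth=8
  ? 61.3.205.93  path d0:-→d1:-→d2:-→d3:-→d4:-→d5:-→d6:-→d7:-→d8:H2  best=H2
  ? 18.0.0.0  path d0:-→d1:-→d2:-→d3:-→d4:-→d5:-→d6:-→d7:-→d8:H2  best=H2
  + 61.94.85.64/28 (H0) depth=28
  ? 61.94.85.65  path d0:-→d1:-→d2:-→d3:-→d4:-→d5:-→d6:-→d7:-→d8:H2→d9:-→d10:-→d11:-→d12:-→d13:-→d14:-→d15:-→d16:-→d17:-→d18:-→d19:-→d20:-→d21:-→d22:-→d23:-→d24:-→d25:-→d26:-→d27:-→d28:H0  best=H0
  ? 61.86.85.65  path d0:-→d1:-→d2:-→d3:-→d4:-→d5:-→d6:-→d7:-→d8:H2→d9:-→d10:-→d11:-→d12:-  best=H2
  + 180.112.0.0/15 (H1) depth=15
  ? 61.94.85.64  path d0:-→d1:-→d2:-→d3:-→d4:-→d5:-→d6:-→d7:-→d8:H2→d9:-→d10:-→d11:-→d12:-→d13:-→d14:-→d15:-→d16:-→d17:-→d18:-→d19:-→d20:-→d21:-→d22:-→d23:-→d24:-→d25:-→d26:-→d27:-→d28:H0  best=H0
  + 219.112.0.0/12 (H0) depth=12
  ? 180.112.13.27  path d0:-→d1:-→d2:-→d3:-→d4:-→d5:-→d6:-→d7:-→d8:-→d9:-→d10:-→d11:-→d12:-→d13:-→d14:-→d15:H1  best=H1
  + 180.113.144.0/20 (H1) depth=20
  ? 219.112.1.229  path d0:-→d1:-→d2:-→d3:-→d4:-→d5:-→d6:-→d7:-→d8:-→d9:-→d10:-→d11:-→d12:H0  best=H0
  + 219.116.208.0/20 (H0) depth=20
  + 219.116.215.163/32 (H2) depth=32
  + 0.0.0.0/3 (H0) depth=3
  ? 61.94.85.64  path d0:-→d1:-→d2:-→d3:-→d4:-→d5:-→d6:-→d7:-→d8:H2→d9:-→d10:-→d11:-→d12:-→d13:-→d14:-→d15:-→d16:-→d17:-→d18:-→d19:-→d20:-→d21:-→d22:-→d23:-→d24:-→d25:-→d26:-→d27:-→d28:H0  best=H0
  ? 18.20.133.56  path d0:-→d1:-→d2:-→d3:H0→d4:-→d5:-→d6:-→d7:-→d8:H2  best=H2
  + 18.95.193.0/24 (H1) depth=24
  + 219.116.215.160/28 (H0) depth=28
  + 180.0.0.0/8 (H1) depth=8
  + 18.95.193.174/31 (H2) depth=31
  - 180.112.0.0/15 clear@15
  - 61.0.0.0/8 clear@8
  + 176.0.0.0/4 (H2) depth=4
  ? 18.95.193.175  path d0:-→d1:-→d2:-→d3:H0→d4:-→d5:-→d6:-→d7:-→d8:H2→d9:-→d10:-→d11:-→d12:-→d13:-→d14:-→d15:-→d16:-→d17:-→d18:-→d19:-→d20:-→d21:-→d22:-→d23:-→d24:H1→d25:-→d26:-→d27:-→d28:-→d29:-→d30:-→d31:H2  best=H2

== LOOKUPS ==
["H2","H2","H0","H2","H0","H1","H0","H0","H2","H2"]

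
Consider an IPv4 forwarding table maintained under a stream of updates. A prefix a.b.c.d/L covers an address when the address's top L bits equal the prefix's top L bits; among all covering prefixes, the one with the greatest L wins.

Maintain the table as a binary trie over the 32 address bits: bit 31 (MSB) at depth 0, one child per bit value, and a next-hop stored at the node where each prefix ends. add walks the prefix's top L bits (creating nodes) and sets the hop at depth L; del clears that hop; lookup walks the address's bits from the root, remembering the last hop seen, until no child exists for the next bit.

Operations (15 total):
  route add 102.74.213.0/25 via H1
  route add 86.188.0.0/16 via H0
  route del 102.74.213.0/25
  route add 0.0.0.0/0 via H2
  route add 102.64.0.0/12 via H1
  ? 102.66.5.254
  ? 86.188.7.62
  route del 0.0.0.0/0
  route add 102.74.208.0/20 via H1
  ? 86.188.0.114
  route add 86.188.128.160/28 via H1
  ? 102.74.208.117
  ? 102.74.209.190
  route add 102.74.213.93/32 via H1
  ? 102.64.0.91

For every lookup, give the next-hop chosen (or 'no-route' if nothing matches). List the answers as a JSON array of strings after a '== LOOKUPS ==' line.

Apply in order:
  add 102.74.213.0/25 -> H1 at depth 25
  add 86.188.0.0/16 -> H0 at depth 16
  del 102.74.213.0/25 (clear depth 25)
  add 0.0.0.0/0 -> H2 at depth 0
  add 102.64.0.0/12 -> H1 at depth 12
  lookup 102.66.5.254: bits 011001100100 walk d0:H2→d1:-→d2:-→d3:-→d4:-→d5:-→d6:-→d7:-→d8:-→d9:-→d10:-→d11:-→d12:H1 -> H1
  lookup 86.188.7.62: bits 0101011010111100 walk d0:H2→d1:-→d2:-→d3:-→d4:-→d5:-→d6:-→d7:-→d8:-→d9:-→d10:-→d11:-→d12:-→d13:-→d14:-→d15:-→d16:H0 -> H0
  del 0.0.0.0/0 (clear depth 0)
  add 102.74.208.0/20 -> H1 at depth 20
  lookup 86.188.0.114: bits 0101011010111100 walk d0:-→d1:-→d2:-→d3:-→d4:-→d5:-→d6:-→d7:-→d8:-→d9:-→d10:-→d11:-→d12:-→d13:-→d14:-→d15:-→d16:H0 -> H0
  add 86.188.128.160/28 -> H1 at depth 28
  lookup 102.74.208.117: bits 011001100100101011010 walk d0:-→d1:-→d2:-→d3:-→d4:-→d5:-→d6:-→d7:-→d8:-→d9:-→d10:-→d11:-→d12:H1→d13:-→d14:-→d15:-→d16:-→d17:-→d18:-→d19:-→d20:H1→d21:- -> H1
  lookup 102.74.209.190: bits 011001100100101011010 walk d0:-→d1:-→d2:-→d3:-→d4:-→d5:-→d6:-→d7:-→d8:-→d9:-→d10:-→d11:-→d12:H1→d13:-→d14:-→d15:-→d16:-→d17:-→d18:-→d19:-→d20:H1→d21:- -> H1
  add 102.74.213.93/32 -> H1 at depth 32
  lookup 102.64.0.91: bits 011001100100 walk d0:-→d1:-→d2:-→d3:-→d4:-→d5:-→d6:-→d7:-→d8:-→d9:-→d10:-→d11:-→d12:H1 -> H1

== LOOKUPS ==
["H1","H0","H0","H1","H1","H1"]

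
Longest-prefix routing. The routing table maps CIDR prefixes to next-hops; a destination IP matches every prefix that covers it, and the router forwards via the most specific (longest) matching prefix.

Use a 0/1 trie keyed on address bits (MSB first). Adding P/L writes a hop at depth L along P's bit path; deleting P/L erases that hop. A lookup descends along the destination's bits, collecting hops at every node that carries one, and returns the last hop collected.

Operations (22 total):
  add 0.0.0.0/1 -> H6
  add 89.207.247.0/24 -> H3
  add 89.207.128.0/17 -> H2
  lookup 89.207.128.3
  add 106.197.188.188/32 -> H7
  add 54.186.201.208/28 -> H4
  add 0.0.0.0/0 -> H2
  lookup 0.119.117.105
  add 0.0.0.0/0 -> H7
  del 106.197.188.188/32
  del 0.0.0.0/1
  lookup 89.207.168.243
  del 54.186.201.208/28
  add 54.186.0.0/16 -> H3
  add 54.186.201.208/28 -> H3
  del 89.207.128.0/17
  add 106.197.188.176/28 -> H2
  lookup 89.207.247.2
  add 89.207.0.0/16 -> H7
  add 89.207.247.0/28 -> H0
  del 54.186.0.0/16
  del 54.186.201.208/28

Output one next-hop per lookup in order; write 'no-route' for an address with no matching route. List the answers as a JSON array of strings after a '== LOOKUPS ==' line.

Apply in order:
  + 0.0.0.0/1 (H6) depth=1
  + 89.207.247.0/24 (H3) depth=24
  + 89.207.128.0/17 (H2) depth=17
  lookup 89.207.128.3: bits 01011001110011111 walk d0:-→d1:H6→d2:-→d3:-→d4:-→d5:-→d6:-→d7:-→d8:-→d9:-→d10:-→d11:-→d12:-→d13:-→d14:-→d15:-→d16:-→d17:H2 -> H2
  + 106.197.188.188/32 (H7) depth=32
  + 54.186.201.208/28 (H4) depth=28
  + 0.0.0.0/0 (H2) depth=0
  lookup 0.119.117.105: bits 00 walk d0:H2→d1:H6→d2:- -> H6
  + 0.0.0.0/0 (H7) depth=0
  - 106.197.188.188/32 clear@32
  - 0.0.0.0/1 clear@1
  lookup 89.207.168.243: bits 01011001110011111 walk d0:H7→d1:-→d2:-→d3:-→d4:-→d5:-→d6:-→d7:-→d8:-→d9:-→d10:-→d11:-→d12:-→d13:-→d14:-→d15:-→d16:-→d17:H2 -> H2
  - 54.186.201.208/28 clear@28
  + 54.186.0.0/16 (H3) depth=16
  + 54.186.201.208/28 (H3) depth=28
  - 89.207.128.0/17 clear@17
  + 106.197.188.176/28 (H2) depth=28
  lookup 89.207.247.2: bits 010110011100111111110111 walk d0:H7→d1:-→d2:-→d3:-→d4:-→d5:-→d6:-→d7:-→d8:-→d9:-→d10:-→d11:-→d12:-→d13:-→d14:-→d15:-→d16:-→d17:-→d18:-→d19:-→d20:-→d21:-→d22:-→d23:-→d24:H3 -> H3
  + 89.207.0.0/16 (H7) depth=16
  + 89.207.247.0/28 (H0) depth=28
  - 54.186.0.0/16 clear@16
  - 54.186.201.208/28 clear@28

== LOOKUPS ==
["H2","H6","H2","H3"]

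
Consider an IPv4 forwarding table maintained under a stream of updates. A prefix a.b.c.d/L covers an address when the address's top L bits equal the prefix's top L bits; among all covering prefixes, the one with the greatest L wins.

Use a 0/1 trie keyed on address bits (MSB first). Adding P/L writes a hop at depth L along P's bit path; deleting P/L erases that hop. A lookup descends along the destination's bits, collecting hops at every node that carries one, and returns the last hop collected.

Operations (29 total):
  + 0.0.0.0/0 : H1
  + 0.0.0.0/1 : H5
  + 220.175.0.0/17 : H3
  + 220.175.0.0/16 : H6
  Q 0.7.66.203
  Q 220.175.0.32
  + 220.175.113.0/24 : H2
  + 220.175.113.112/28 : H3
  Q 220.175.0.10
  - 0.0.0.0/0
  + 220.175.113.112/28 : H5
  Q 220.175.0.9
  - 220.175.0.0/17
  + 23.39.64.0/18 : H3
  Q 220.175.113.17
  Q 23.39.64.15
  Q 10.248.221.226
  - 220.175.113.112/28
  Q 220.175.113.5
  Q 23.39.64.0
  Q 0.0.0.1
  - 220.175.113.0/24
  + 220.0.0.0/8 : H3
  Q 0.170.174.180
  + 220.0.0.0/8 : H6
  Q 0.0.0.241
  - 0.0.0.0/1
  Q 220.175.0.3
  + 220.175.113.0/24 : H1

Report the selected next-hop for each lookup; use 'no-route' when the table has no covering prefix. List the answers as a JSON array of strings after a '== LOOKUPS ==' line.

Apply in order:
  + 0.0.0.0/0 (H1) depth=0
  + 0.0.0.0/1 (H5) depth=1
  + 220.175.0.0/17 (H3) depth=17
  + 220.175.0.0/16 (H6) depth=16
  ? 0.7.66.203  path d0:H1→d1:H5  best=H5
  ? 220.175.0.32  path d0:H1→d1:-→d2:-→d3:-→d4:-→d5:-→d6:-→d7:-→d8:-→d9:-→d10:-→d11:-→d12:-→d13:-→d14:-→d15:-→d16:H6→d17:H3  best=H3
  + 220.175.113.0/24 (H2) depth=24
  + 220.175.113.112/28 (H3) depth=28
  ? 220.175.0.10  path d0:H1→d1:-→d2:-→d3:-→d4:-→d5:-→d6:-→d7:-→d8:-→d9:-→d10:-→d11:-→d12:-→d13:-→d14:-→d15:-→d16:H6→d17:H3  best=H3
  del 0.0.0.0/0 (clear depth 0)
  + 220.175.113.112/28 (H5) depth=28
  ? 220.175.0.9  path d0:-→d1:-→d2:-→d3:-→d4:-→d5:-→d6:-→d7:-→d8:-→d9:-→d10:-→d11:-→d12:-→d13:-→d14:-→d15:-→d16:H6→d17:H3  best=H3
  del 220.175.0.0/17 (clear depth 17)
  + 23.39.64.0/18 (H3) depth=18
  ? 220.175.113.17  path d0:-→d1:-→d2:-→d3:-→d4:-→d5:-→d6:-→d7:-→d8:-→d9:-→d10:-→d11:-→d12:-→d13:-→d14:-→d15:-→d16:H6→d17:-→d18:-→d19:-→d20:-→d21:-→d22:-→d23:-→d24:H2→d25:-  best=H2
  ? 23.39.64.15  path d0:-→d1:H5→d2:-→d3:-→d4:-→d5:-→d6:-→d7:-→d8:-→d9:-→d10:-→d11:-→d12:-→d13:-→d14:-→d15:-→d16:-→d17:-→d18:H3  best=H3
  ? 10.248.221.226  path d0:-→d1:H5→d2:-→d3:-  best=H5
  del 220.175.113.112/28 (clear depth 28)
  ? 220.175.113.5  path d0:-→d1:-→d2:-→d3:-→d4:-→d5:-→d6:-→d7:-→d8:-→d9:-→d10:-→d11:-→d12:-→d13:-→d14:-→d15:-→d16:H6→d17:-→d18:-→d19:-→d20:-→d21:-→d22:-→d23:-→d24:H2→d25:-  best=H2
  ? 23.39.64.0  path d0:-→d1:H5→d2:-→d3:-→d4:-→d5:-→d6:-→d7:-→d8:-→d9:-→d10:-→d11:-→d12:-→d13:-→d14:-→d15:-→d16:-→d17:-→d18:H3  best=H3
  ? 0.0.0.1  path d0:-→d1:H5→d2:-→d3:-  best=H5
  del 220.175.113.0/24 (clear depth 24)
  + 220.0.0.0/8 (H3) depth=8
  ? 0.170.174.180  path d0:-→d1:H5→d2:-→d3:-  best=H5
  + 220.0.0.0/8 (H6) depth=8
  ? 0.0.0.241  path d0:-→d1:H5→d2:-→d3:-  best=H5
  del 0.0.0.0/1 (clear depth 1)
  ? 220.175.0.3  path d0:-→d1:-→d2:-→d3:-→d4:-→d5:-→d6:-→d7:-→d8:H6→d9:-→d10:-→d11:-→d12:-→d13:-→d14:-→d15:-→d16:H6→d17:-  best=H6
  + 220.175.113.0/24 (H1) depth=24

== LOOKUPS ==
["H5","H3","H3","H3","H2","H3","H5","H2","H3","H5","H5","H5","H6"]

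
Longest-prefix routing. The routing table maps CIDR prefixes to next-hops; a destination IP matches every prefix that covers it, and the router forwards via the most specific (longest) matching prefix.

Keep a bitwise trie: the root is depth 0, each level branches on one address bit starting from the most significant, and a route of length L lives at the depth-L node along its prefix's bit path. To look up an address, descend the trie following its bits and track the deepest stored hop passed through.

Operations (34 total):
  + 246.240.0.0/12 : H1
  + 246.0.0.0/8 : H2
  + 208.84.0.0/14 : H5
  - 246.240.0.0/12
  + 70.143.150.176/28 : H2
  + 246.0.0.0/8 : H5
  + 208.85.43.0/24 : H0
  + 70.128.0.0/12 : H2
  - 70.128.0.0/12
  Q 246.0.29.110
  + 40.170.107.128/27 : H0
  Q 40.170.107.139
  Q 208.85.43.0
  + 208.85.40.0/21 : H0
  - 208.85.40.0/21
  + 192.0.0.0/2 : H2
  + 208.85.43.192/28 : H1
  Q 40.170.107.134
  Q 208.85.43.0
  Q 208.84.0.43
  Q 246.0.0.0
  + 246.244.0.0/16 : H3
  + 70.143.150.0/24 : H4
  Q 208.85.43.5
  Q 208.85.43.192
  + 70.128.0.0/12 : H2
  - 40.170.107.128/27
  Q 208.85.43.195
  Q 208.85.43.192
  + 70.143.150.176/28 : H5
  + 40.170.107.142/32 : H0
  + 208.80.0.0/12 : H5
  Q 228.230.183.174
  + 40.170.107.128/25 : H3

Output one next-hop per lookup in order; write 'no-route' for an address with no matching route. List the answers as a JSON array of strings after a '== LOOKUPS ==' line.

Apply in order:
  add 246.240.0.0/12 -> H1 at depth 12
  add 246.0.0.0/8 -> H2 at depth 8
  add 208.84.0.0/14 -> H5 at depth 14
  del 246.240.0.0/12 (clear depth 12)
  add 70.143.150.176/28 -> H2 at depth 28
  add 246.0.0.0/8 -> H5 at depth 8
  add 208.85.43.0/24 -> H0 at depth 24
  add 70.128.0.0/12 -> H2 at depth 12
  del 70.128.0.0/12 (clear depth 12)
  Q 246.0.29.110: descend 11110110 ; hops seen [H5] ; pick H5
  add 40.170.107.128/27 -> H0 at depth 27
  Q 40.170.107.139: descend 001010001010101001101011100 ; hops seen [H0] ; pick H0
  Q 208.85.43.0: descend 110100000101010100101011 ; hops seen [H5,H0] ; pick H0
  add 208.85.40.0/21 -> H0 at depth 21
  del 208.85.40.0/21 (clear depth 21)
  add 192.0.0.0/2 -> H2 at depth 2
  add 208.85.43.192/28 -> H1 at depth 28
  Q 40.170.107.134: descend 001010001010101001101011100 ; hops seen [H0] ; pick H0
  Q 208.85.43.0: descend 110100000101010100101011 ; hops seen [H2,H5,H0] ; pick H0
  Q 208.84.0.43: descend 110100000101010 ; hops seen [H2,H5] ; pick H5
  Q 246.0.0.0: descend 11110110 ; hops seen [H2,H5] ; pick H5
  add 246.244.0.0/16 -> H3 at depth 16
  add 70.143.150.0/24 -> H4 at depth 24
  Q 208.85.43.5: descend 110100000101010100101011 ; hops seen [H2,H5,H0] ; pick H0
  Q 208.85.43.192: descend 1101000001010101001010111100 ; hops seen [H2,H5,H0,H1] ; pick H1
  add 70.128.0.0/12 -> H2 at depth 12
  del 40.170.107.128/27 (clear depth 27)
  Q 208.85.43.195: descend 1101000001010101001010111100 ; hops seen [H2,H5,H0,H1] ; pick H1
  Q 208.85.43.192: descend 1101000001010101001010111100 ; hops seen [H2,H5,H0,H1] ; pick H1
  add 70.143.150.176/28 -> H5 at depth 28
  add 40.170.107.142/32 -> H0 at depth 32
  add 208.80.0.0/12 -> H5 at depth 12
  Q 228.230.183.174: descend 111 ; hops seen [H2] ; pick H2
  add 40.170.107.128/25 -> H3 at depth 25

== LOOKUPS ==
["H5","H0","H0","H0","H0","H5","H5","H0","H1","H1","H1","H2"]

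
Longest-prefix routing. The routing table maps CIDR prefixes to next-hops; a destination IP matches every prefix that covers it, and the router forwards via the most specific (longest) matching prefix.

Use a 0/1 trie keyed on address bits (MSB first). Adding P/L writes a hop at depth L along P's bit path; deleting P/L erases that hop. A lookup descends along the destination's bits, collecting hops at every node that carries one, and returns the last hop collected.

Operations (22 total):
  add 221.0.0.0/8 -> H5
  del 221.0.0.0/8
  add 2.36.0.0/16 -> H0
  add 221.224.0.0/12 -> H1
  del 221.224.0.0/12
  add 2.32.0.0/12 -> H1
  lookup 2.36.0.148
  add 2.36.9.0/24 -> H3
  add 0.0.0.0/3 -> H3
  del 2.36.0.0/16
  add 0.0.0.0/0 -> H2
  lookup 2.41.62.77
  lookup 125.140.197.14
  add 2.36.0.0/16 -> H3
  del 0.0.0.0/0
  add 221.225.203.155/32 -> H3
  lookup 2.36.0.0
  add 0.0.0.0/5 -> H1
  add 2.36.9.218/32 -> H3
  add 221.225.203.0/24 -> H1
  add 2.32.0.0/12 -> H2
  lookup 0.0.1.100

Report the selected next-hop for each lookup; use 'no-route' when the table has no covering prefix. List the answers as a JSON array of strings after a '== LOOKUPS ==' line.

Trace:
  add 221.0.0.0/8 -> H5 at depth 8
  del 221.0.0.0/8 (clear depth 8)
  add 2.36.0.0/16 -> H0 at depth 16
  add 221.224.0.0/12 -> H1 at depth 12
  del 221.224.0.0/12 (clear depth 12)
  add 2.32.0.0/12 -> H1 at depth 12
  lookup 2.36.0.148: bits 0000001000100100 walk d0:-→d1:-→d2:-→d3:-→d4:-→d5:-→d6:-→d7:-→d8:-→d9:-→d10:-→d11:-→d12:H1→d13:-→d14:-→d15:-→d16:H0 -> H0
  add 2.36.9.0/24 -> H3 at depth 24
  add 0.0.0.0/3 -> H3 at depth 3
  del 2.36.0.0/16 (clear depth 16)
  add 0.0.0.0/0 -> H2 at depth 0
  lookup 2.41.62.77: bits 000000100010 walk d0:H2→d1:-→d2:-→d3:H3→d4:-→d5:-→d6:-→d7:-→d8:-→d9:-→d10:-→d11:-→d12:H1 -> H1
  lookup 125.140.197.14: bits 0 walk d0:H2→d1:- -> H2
  add 2.36.0.0/16 -> H3 at depth 16
  del 0.0.0.0/0 (clear depth 0)
  add 221.225.203.155/32 -> H3 at depth 32
  lookup 2.36.0.0: bits 00000010001001000000 walk d0:-→d1:-→d2:-→d3:H3→d4:-→d5:-→d6:-→d7:-→d8:-→d9:-→d10:-→d11:-→d12:H1→d13:-→d14:-→d15:-→d16:H3→d17:-→d18:-→d19:-→d20:- -> H3
  add 0.0.0.0/5 -> H1 at depth 5
  add 2.36.9.218/32 -> H3 at depth 32
  add 221.225.203.0/24 -> H1 at depth 24
  add 2.32.0.0/12 -> H2 at depth 12
  lookup 0.0.1.100: bits 000000 walk d0:-→d1:-→d2:-→d3:H3→d4:-→d5:H1→d6:- -> H1

== LOOKUPS ==
["H0","H1","H2","H3","H1"]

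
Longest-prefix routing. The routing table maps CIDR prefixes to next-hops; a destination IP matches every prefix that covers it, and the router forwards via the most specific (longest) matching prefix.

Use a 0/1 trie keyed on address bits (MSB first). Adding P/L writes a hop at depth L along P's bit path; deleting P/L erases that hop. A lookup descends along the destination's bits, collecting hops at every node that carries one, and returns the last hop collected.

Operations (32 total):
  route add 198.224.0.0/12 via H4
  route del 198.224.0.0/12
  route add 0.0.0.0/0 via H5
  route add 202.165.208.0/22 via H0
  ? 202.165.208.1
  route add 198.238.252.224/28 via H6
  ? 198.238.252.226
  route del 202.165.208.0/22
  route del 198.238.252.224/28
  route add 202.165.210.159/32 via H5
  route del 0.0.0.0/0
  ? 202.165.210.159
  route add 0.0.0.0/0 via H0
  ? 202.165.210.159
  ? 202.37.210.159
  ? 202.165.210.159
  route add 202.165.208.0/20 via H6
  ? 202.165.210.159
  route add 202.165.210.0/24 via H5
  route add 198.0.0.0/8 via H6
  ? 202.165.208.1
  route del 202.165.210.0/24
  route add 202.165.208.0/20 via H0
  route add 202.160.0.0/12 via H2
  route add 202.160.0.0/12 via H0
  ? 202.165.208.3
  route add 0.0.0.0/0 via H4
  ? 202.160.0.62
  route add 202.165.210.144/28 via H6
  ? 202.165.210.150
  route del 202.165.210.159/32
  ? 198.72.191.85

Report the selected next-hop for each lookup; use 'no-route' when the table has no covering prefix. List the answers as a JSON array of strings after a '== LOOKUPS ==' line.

Trace:
  add 198.224.0.0/12 -> H4 at depth 12
  del 198.224.0.0/12 (clear depth 12)
  add 0.0.0.0/0 -> H5 at depth 0
  add 202.165.208.0/22 -> H0 at depth 22
  Q 202.165.208.1: descend 1100101010100101110100 ; hops seen [H5,H0] ; pick H0
  add 198.238.252.224/28 -> H6 at depth 28
  Q 198.238.252.226: descend 1100011011101110111111001110 ; hops seen [H5,H6] ; pick H6
  del 202.165.208.0/22 (clear depth 22)
  del 198.238.252.224/28 (clear depth 28)
  add 202.165.210.159/32 -> H5 at depth 32
  del 0.0.0.0/0 (clear depth 0)
  Q 202.165.210.159: descend 11001010101001011101001010011111 ; hops seen [H5] ; pick H5
  add 0.0.0.0/0 -> H0 at depth 0
  Q 202.165.210.159: descend 11001010101001011101001010011111 ; hops seen [H0,H5] ; pick H5
  Q 202.37.210.159: descend 11001010 ; hops seen [H0] ; pick H0
  Q 202.165.210.159: descend 11001010101001011101001010011111 ; hops seen [H0,H5] ; pick H5
  add 202.165.208.0/20 -> H6 at depth 20
  Q 202.165.210.159: descend 11001010101001011101001010011111 ; hops seen [H0,H6,H5] ; pick H5
  add 202.165.210.0/24 -> H5 at depth 24
  add 198.0.0.0/8 -> H6 at depth 8
  Q 202.165.208.1: descend 1100101010100101110100 ; hops seen [H0,H6] ; pick H6
  del 202.165.210.0/24 (clear depth 24)
  add 202.165.208.0/20 -> H0 at depth 20
  add 202.160.0.0/12 -> H2 at depth 12
  add 202.160.0.0/12 -> H0 at depth 12
  Q 202.165.208.3: descend 1100101010100101110100 ; hops seen [H0,H0,H0] ; pick H0
  add 0.0.0.0/0 -> H4 at depth 0
  Q 202.160.0.62: descend 1100101010100 ; hops seen [H4,H0] ; pick H0
  add 202.165.210.144/28 -> H6 at depth 28
  Q 202.165.210.150: descend 1100101010100101110100101001 ; hops seen [H4,H0,H0,H6] ; pick H6
  del 202.165.210.159/32 (clear depth 32)
  Q 198.72.191.85: descend 11000110 ; hops seen [H4,H6] ; pick H6

== LOOKUPS ==
["H0","H6","H5","H5","H0","H5","H5","H6","H0","H0","H6","H6"]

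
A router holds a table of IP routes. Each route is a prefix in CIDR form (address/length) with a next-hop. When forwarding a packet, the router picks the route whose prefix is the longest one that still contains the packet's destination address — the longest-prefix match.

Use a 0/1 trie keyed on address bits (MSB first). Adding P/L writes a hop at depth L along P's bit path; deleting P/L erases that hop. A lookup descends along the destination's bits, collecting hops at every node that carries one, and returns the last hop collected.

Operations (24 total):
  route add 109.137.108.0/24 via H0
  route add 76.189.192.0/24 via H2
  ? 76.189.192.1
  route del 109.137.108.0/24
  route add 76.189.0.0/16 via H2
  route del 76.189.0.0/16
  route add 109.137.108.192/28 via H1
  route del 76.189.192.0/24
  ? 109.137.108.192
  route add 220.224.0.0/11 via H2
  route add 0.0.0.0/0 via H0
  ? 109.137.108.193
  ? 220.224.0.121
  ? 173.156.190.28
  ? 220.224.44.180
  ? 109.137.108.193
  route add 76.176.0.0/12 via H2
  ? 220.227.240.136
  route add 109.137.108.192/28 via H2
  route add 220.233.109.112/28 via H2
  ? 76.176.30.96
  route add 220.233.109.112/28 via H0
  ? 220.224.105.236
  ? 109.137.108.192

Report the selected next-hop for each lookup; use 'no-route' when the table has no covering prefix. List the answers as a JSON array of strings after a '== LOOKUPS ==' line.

Trace:
  + 109.137.108.0/24 (H0) depth=24
  + 76.189.192.0/24 (H2) depth=24
  ? 76.189.192.1  path d0:-→d1:-→d2:-→d3:-→d4:-→d5:-→d6:-→d7:-→d8:-→d9:-→d10:-→d11:-→d12:-→d13:-→d14:-→d15:-→d16:-→d17:-→d18:-→d19:-→d20:-→d21:-→d22:-→d23:-→d24:H2  best=H2
  - 109.137.108.0/24 clear@24
  + 76.189.0.0/16 (H2) depth=16
  - 76.189.0.0/16 clear@16
  + 109.137.108.192/28 (H1) depth=28
  - 76.189.192.0/24 clear@24
  ? 109.137.108.192  path d0:-→d1:-→d2:-→d3:-→d4:-→d5:-→d6:-→d7:-→d8:-→d9:-→d10:-→d11:-→d12:-→d13:-→d14:-→d15:-→d16:-→d17:-→d18:-→d19:-→d20:-→d21:-→d22:-→d23:-→d24:-→d25:-→d26:-→d27:-→d28:H1  best=H1
  + 220.224.0.0/11 (H2) depth=11
  + 0.0.0.0/0 (H0) depth=0
  ? 109.137.108.193  path d0:H0→d1:-→d2:-→d3:-→d4:-→d5:-→d6:-→d7:-→d8:-→d9:-→d10:-→d11:-→d12:-→d13:-→d14:-→d15:-→d16:-→d17:-→d18:-→d19:-→d20:-→d21:-→d22:-→d23:-→d24:-→d25:-→d26:-→d27:-→d28:H1  best=H1
  ? 220.224.0.121  path d0:H0→d1:-→d2:-→d3:-→d4:-→d5:-→d6:-→d7:-→d8:-→d9:-→d10:-→d11:H2  best=H2
  ? 173.156.190.28  path d0:H0→d1:-  best=H0
  ? 220.224.44.180  path d0:H0→d1:-→d2:-→d3:-→d4:-→d5:-→d6:-→d7:-→d8:-→d9:-→d10:-→d11:H2  best=H2
  ? 109.137.108.193  path d0:H0→d1:-→d2:-→d3:-→d4:-→d5:-→d6:-→d7:-→d8:-→d9:-→d10:-→d11:-→d12:-→d13:-→d14:-→d15:-→d16:-→d17:-→d18:-→d19:-→d20:-→d21:-→d22:-→d23:-→d24:-→d25:-→d26:-→d27:-→d28:H1  best=H1
  + 76.176.0.0/12 (H2) depth=12
  ? 220.227.240.136  path d0:H0→d1:-→d2:-→d3:-→d4:-→d5:-→d6:-→d7:-→d8:-→d9:-→d10:-→d11:H2  best=H2
  + 109.137.108.192/28 (H2) depth=28
  + 220.233.109.112/28 (H2) depth=28
  ? 76.176.30.96  path d0:H0→d1:-→d2:-→d3:-→d4:-→d5:-→d6:-→d7:-→d8:-→d9:-→d10:-→d11:-→d12:H2  best=H2
  + 220.233.109.112/28 (H0) depth=28
  ? 220.224.105.236  path d0:H0→d1:-→d2:-→d3:-→d4:-→d5:-→d6:-→d7:-→d8:-→d9:-→d10:-→d11:H2→d12:-  best=H2
  ? 109.137.108.192  path d0:H0→d1:-→d2:-→d3:-→d4:-→d5:-→d6:-→d7:-→d8:-→d9:-→d10:-→d11:-→d12:-→d13:-→d14:-→d15:-→d16:-→d17:-→d18:-→d19:-→d20:-→d21:-→d22:-→d23:-→d24:-→d25:-→d26:-→d27:-→d28:H2  best=H2

== LOOKUPS ==
["H2","H1","H1","H2","H0","H2","H1","H2","H2","H2","H2"]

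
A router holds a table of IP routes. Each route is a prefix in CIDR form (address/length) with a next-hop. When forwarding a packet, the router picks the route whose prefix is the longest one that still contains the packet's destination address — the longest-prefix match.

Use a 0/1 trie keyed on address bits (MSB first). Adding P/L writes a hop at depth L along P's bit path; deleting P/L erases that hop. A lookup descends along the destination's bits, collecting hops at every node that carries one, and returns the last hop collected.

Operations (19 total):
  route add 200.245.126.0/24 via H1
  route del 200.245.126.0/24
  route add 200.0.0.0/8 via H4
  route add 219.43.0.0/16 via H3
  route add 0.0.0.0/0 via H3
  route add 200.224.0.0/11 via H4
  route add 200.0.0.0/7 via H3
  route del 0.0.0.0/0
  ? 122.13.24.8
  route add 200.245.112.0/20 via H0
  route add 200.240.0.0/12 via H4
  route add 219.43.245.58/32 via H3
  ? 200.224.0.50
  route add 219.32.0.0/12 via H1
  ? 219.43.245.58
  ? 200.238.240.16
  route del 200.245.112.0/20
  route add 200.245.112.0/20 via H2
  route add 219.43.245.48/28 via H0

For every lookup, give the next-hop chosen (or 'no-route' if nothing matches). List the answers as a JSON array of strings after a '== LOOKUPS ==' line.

Trace:
  add 200.245.126.0/24 -> H1 at depth 24
  - 200.245.126.0/24 clear@24
  add 200.0.0.0/8 -> H4 at depth 8
  add 219.43.0.0/16 -> H3 at depth 16
  add 0.0.0.0/0 -> H3 at depth 0
  add 200.224.0.0/11 -> H4 at depth 11
  add 200.0.0.0/7 -> H3 at depth 7
  - 0.0.0.0/0 clear@0
  ? 122.13.24.8  path d0:-  best=no-route
  add 200.245.112.0/20 -> H0 at depth 20
  add 200.240.0.0/12 -> H4 at depth 12
  add 219.43.245.58/32 -> H3 at depth 32
  ? 200.224.0.50  path d0:-→d1:-→d2:-→d3:-→d4:-→d5:-→d6:-→d7:H3→d8:H4→d9:-→d10:-→d11:H4  best=H4
  add 219.32.0.0/12 -> H1 at depth 12
  ? 219.43.245.58  path d0:-→d1:-→d2:-→d3:-→d4:-→d5:-→d6:-→d7:-→d8:-→d9:-→d10:-→d11:-→d12:H1→d13:-→d14:-→d15:-→d16:H3→d17:-→d18:-→d19:-→d20:-→d21:-→d22:-→d23:-→d24:-→d25:-→d26:-→d27:-→d28:-→d29:-→d30:-→d31:-→d32:H3  best=H3
  ? 200.238.240.16  path d0:-→d1:-→d2:-→d3:-→d4:-→d5:-→d6:-→d7:H3→d8:H4→d9:-→d10:-→d11:H4  best=H4
  - 200.245.112.0/20 clear@20
  add 200.245.112.0/20 -> H2 at depth 20
  add 219.43.245.48/28 -> H0 at depth 28

== LOOKUPS ==
["no-route","H4","H3","H4"]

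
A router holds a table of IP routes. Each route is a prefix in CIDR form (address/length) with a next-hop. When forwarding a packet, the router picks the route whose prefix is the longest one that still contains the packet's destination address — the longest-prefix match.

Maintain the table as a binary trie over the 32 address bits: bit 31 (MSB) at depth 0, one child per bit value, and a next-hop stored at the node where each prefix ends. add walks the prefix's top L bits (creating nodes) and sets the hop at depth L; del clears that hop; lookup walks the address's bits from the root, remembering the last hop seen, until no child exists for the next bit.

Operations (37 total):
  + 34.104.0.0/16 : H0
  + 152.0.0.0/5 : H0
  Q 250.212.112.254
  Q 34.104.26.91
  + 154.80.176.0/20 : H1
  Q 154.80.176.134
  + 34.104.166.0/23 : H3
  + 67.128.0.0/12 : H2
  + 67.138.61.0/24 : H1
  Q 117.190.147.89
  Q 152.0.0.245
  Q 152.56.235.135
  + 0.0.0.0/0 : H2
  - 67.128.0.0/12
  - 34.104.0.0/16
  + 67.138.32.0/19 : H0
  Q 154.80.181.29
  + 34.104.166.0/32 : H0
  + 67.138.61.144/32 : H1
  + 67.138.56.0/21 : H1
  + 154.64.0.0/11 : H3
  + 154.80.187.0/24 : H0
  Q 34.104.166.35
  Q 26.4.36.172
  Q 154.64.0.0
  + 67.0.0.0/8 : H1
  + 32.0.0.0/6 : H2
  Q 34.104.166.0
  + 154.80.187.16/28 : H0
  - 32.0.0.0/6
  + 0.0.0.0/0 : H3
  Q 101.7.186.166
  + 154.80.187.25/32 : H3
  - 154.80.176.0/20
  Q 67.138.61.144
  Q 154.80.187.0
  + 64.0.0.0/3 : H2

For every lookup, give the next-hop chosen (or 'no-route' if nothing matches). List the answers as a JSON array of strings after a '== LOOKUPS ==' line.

Trace:
  + 34.104.0.0/16 (H0) depth=16
  + 152.0.0.0/5 (H0) depth=5
  lookup 250.212.112.254: bits 1 walk d0:-→d1:- -> no-route
  lookup 34.104.26.91: bits 0010001001101000 walk d0:-→d1:-→d2:-→d3:-→d4:-→d5:-→d6:-→d7:-→d8:-→d9:-→d10:-→d11:-→d12:-→d13:-→d14:-→d15:-→d16:H0 -> H0
  + 154.80.176.0/20 (H1) depth=20
  lookup 154.80.176.134: bits 10011010010100001011 walk d0:-→d1:-→d2:-→d3:-→d4:-→d5:H0→d6:-→d7:-→d8:-→d9:-→d10:-→d11:-→d12:-→d13:-→d14:-→d15:-→d16:-→d17:-→d18:-→d19:-→d20:H1 -> H1
  + 34.104.166.0/23 (H3) depth=23
  + 67.128.0.0/12 (H2) depth=12
  + 67.138.61.0/24 (H1) depth=24
  lookup 117.190.147.89: bits 01 walk d0:-→d1:-→d2:- -> no-route
  lookup 152.0.0.245: bits 100110 walk d0:-→d1:-→d2:-→d3:-→d4:-→d5:H0→d6:- -> H0
  lookup 152.56.235.135: bits 100110 walk d0:-→d1:-→d2:-→d3:-→d4:-→d5:H0→d6:- -> H0
  + 0.0.0.0/0 (H2) depth=0
  - 67.128.0.0/12 clear@12
  - 34.104.0.0/16 clear@16
  + 67.138.32.0/19 (H0) depth=19
  lookup 154.80.181.29: bits 10011010010100001011 walk d0:H2→d1:-→d2:-→d3:-→d4:-→d5:H0→d6:-→d7:-→d8:-→d9:-→d10:-→d11:-→d12:-→d13:-→d14:-→d15:-→d16:-→d17:-→d18:-→d19:-→d20:H1 -> H1
  + 34.104.166.0/32 (H0) depth=32
  + 67.138.61.144/32 (H1) depth=32
  + 67.138.56.0/21 (H1) depth=21
  + 154.64.0.0/11 (H3) depth=11
  + 154.80.187.0/24 (H0) depth=24
  lookup 34.104.166.35: bits 00100010011010001010011000 walk d0:H2→d1:-→d2:-→d3:-→d4:-→d5:-→d6:-→d7:-→d8:-→d9:-→d10:-→d11:-→d12:-→d13:-→d14:-→d15:-→d16:-→d17:-→d18:-→d19:-→d20:-→d21:-→d22:-→d23:H3→d24:-→d25:-→d26:- -> H3
  lookup 26.4.36.172: bits 00 walk d0:H2→d1:-→d2:- -> H2
  lookup 154.64.0.0: bits 10011010010 walk d0:H2→d1:-→d2:-→d3:-→d4:-→d5:H0→d6:-→d7:-→d8:-→d9:-→d10:-→d11:H3 -> H3
  + 67.0.0.0/8 (H1) depth=8
  + 32.0.0.0/6 (H2) depth=6
  lookup 34.104.166.0: bits 00100010011010001010011000000000 walk d0:H2→d1:-→d2:-→d3:-→d4:-→d5:-→d6:H2→d7:-→d8:-→d9:-→d10:-→d11:-→d12:-→d13:-→d14:-→d15:-→d16:-→d17:-→d18:-→d19:-→d20:-→d21:-→d22:-→d23:H3→d24:-→d25:-→d26:-→d27:-→d28:-→d29:-→d30:-→d31:-→d32:H0 -> H0
  + 154.80.187.16/28 (H0) depth=28
  - 32.0.0.0/6 clear@6
  + 0.0.0.0/0 (H3) depth=0
  lookup 101.7.186.166: bits 01 walk d0:H3→d1:-→d2:- -> H3
  + 154.80.187.25/32 (H3) depth=32
  - 154.80.176.0/20 clear@20
  lookup 67.138.61.144: bits 01000011100010100011110110010000 walk d0:H3→d1:-→d2:-→d3:-→d4:-→d5:-→d6:-→d7:-→d8:H1→d9:-→d10:-→d11:-→d12:-→d13:-→d14:-→d15:-→d16:-→d17:-→d18:-→d19:H0→d20:-→d21:H1→d22:-→d23:-→d24:H1→d25:-→d26:-→d27:-→d28:-→d29:-→d30:-→d31:-→d32:H1 -> H1
  lookup 154.80.187.0: bits 100110100101000010111011000 walk d0:H3→d1:-→d2:-→d3:-→d4:-→d5:H0→d6:-→d7:-→d8:-→d9:-→d10:-→d11:H3→d12:-→d13:-→d14:-→d15:-→d16:-→d17:-→d18:-→d19:-→d20:-→d21:-→d22:-→d23:-→d24:H0→d25:-→d26:-→d27:- -> H0
  + 64.0.0.0/3 (H2) depth=3

== LOOKUPS ==
["no-route","H0","H1","no-route","H0","H0","H1","H3","H2","H3","H0","H3","H1","H0"]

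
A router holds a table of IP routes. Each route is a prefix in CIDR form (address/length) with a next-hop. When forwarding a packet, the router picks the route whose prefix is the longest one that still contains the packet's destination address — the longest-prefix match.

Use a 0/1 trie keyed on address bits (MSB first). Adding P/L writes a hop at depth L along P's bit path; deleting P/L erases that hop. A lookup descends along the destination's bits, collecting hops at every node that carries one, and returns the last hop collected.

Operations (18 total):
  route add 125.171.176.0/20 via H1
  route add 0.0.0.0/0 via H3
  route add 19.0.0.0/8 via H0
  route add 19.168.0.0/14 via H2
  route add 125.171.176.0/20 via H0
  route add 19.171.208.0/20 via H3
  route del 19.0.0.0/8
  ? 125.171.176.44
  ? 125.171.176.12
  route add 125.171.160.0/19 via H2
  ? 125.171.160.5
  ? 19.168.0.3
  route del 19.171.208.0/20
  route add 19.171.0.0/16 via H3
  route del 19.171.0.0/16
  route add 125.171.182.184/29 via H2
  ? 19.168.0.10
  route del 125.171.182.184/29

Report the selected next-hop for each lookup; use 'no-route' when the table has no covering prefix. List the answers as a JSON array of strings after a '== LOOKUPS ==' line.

Apply in order:
  + 125.171.176.0/20 (H1) depth=20
  + 0.0.0.0/0 (H3) depth=0
  + 19.0.0.0/8 (H0) depth=8
  + 19.168.0.0/14 (H2) depth=14
  + 125.171.176.0/20 (H0) depth=20
  + 19.171.208.0/20 (H3) depth=20
  - 19.0.0.0/8 clear@8
  ? 125.171.176.44  path d0:H3→d1:-→d2:-→d3:-→d4:-→d5:-→d6:-→d7:-→d8:-→d9:-→d10:-→d11:-→d12:-→d13:-→d14:-→d15:-→d16:-→d17:-→d18:-→d19:-→d20:H0  best=H0
  ? 125.171.176.12  path d0:H3→d1:-→d2:-→d3:-→d4:-→d5:-→d6:-→d7:-→d8:-→d9:-→d10:-→d11:-→d12:-→d13:-→d14:-→d15:-→d16:-→d17:-→d18:-→d19:-→d20:H0  best=H0
  + 125.171.160.0/19 (H2) depth=19
  ? 125.171.160.5  path d0:H3→d1:-→d2:-→d3:-→d4:-→d5:-→d6:-→d7:-→d8:-→d9:-→d10:-→d11:-→d12:-→d13:-→d14:-→d15:-→d16:-→d17:-→d18:-→d19:H2  best=H2
  ? 19.168.0.3  path d0:H3→d1:-→d2:-→d3:-→d4:-→d5:-→d6:-→d7:-→d8:-→d9:-→d10:-→d11:-→d12:-→d13:-→d14:H2  best=H2
  - 19.171.208.0/20 clear@20
  + 19.171.0.0/16 (H3) depth=16
  - 19.171.0.0/16 clear@16
  + 125.171.182.184/29 (H2) depth=29
  ? 19.168.0.10  path d0:H3→d1:-→d2:-→d3:-→d4:-→d5:-→d6:-→d7:-→d8:-→d9:-→d10:-→d11:-→d12:-→d13:-→d14:H2  best=H2
  - 125.171.182.184/29 clear@29

== LOOKUPS ==
["H0","H0","H2","H2","H2"]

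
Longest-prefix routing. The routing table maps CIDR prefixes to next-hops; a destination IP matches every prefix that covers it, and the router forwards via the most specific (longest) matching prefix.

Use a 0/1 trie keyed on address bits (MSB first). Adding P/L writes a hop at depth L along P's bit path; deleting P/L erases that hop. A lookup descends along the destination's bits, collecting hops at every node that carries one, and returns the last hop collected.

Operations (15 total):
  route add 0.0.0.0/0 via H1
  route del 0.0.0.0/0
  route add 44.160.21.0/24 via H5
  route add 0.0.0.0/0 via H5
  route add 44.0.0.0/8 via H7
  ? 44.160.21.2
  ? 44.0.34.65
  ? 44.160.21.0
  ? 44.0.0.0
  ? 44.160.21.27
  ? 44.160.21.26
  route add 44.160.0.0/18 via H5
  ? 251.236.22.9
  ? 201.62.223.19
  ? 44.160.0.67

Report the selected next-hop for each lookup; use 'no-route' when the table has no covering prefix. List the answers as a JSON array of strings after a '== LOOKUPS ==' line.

Process each operation:
  + 0.0.0.0/0 (H1) depth=0
  - 0.0.0.0/0 clear@0
  + 44.160.21.0/24 (H5) depth=24
  + 0.0.0.0/0 (H5) depth=0
  + 44.0.0.0/8 (H7) depth=8
  ? 44.160.21.2  path d0:H5→d1:-→d2:-→d3:-→d4:-→d5:-→d6:-→d7:-→d8:H7→d9:-→d10:-→d11:-→d12:-→d13:-→d14:-→d15:-→d16:-→d17:-→d18:-→d19:-→d20:-→d21:-→d22:-→d23:-→d24:H5  best=H5
  ? 44.0.34.65  path d0:H5→d1:-→d2:-→d3:-→d4:-→d5:-→d6:-→d7:-→d8:H7  best=H7
  ? 44.160.21.0  path d0:H5→d1:-→d2:-→d3:-→d4:-→d5:-→d6:-→d7:-→d8:H7→d9:-→d10:-→d11:-→d12:-→d13:-→d14:-→d15:-→d16:-→d17:-→d18:-→d19:-→d20:-→d21:-→d22:-→d23:-→d24:H5  best=H5
  ? 44.0.0.0  path d0:H5→d1:-→d2:-→d3:-→d4:-→d5:-→d6:-→d7:-→d8:H7  best=H7
  ? 44.160.21.27  path d0:H5→d1:-→d2:-→d3:-→d4:-→d5:-→d6:-→d7:-→d8:H7→d9:-→d10:-→d11:-→d12:-→d13:-→d14:-→d15:-→d16:-→d17:-→d18:-→d19:-→d20:-→d21:-→d22:-→d23:-→d24:H5  best=H5
  ? 44.160.21.26  path d0:H5→d1:-→d2:-→d3:-→d4:-→d5:-→d6:-→d7:-→d8:H7→d9:-→d10:-→d11:-→d12:-→d13:-→d14:-→d15:-→d16:-→d17:-→d18:-→d19:-→d20:-→d21:-→d22:-→d23:-→d24:H5  best=H5
  + 44.160.0.0/18 (H5) depth=18
  ? 251.236.22.9  path d0:H5  best=H5
  ? 201.62.223.19  path d0:H5  best=H5
  ? 44.160.0.67  path d0:H5→d1:-→d2:-→d3:-→d4:-→d5:-→d6:-→d7:-→d8:H7→d9:-→d10:-→d11:-→d12:-→d13:-→d14:-→d15:-→d16:-→d17:-→d18:H5→d19:-  best=H5

== LOOKUPS ==
["H5","H7","H5","H7","H5","H5","H5","H5","H5"]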